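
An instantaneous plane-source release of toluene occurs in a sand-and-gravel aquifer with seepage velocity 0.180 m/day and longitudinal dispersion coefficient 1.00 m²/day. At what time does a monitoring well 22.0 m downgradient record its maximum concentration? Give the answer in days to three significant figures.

95.2 days

For the 1D instantaneous-source solution, setting ∂C/∂t = 0 at fixed x gives v²t² + 2Dt − x² = 0, so t = (√(D² + v²x²) − D)/v².
√(D² + v²x²) = √(1.00² + 0.180² × 22.0²) = 4.084; v² = 0.0324.
t = (4.084 − 1.00)/0.0324 = 95.2 days (vs. the pure-advection estimate x/v = 122 d).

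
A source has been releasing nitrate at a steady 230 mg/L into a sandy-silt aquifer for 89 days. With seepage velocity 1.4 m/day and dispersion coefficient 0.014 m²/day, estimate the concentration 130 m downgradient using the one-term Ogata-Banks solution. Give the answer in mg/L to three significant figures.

0.0718 mg/L

For a continuous step input, C/C₀ ≈ ½·erfc((x−vt)/(2√(Dt))).
vt = 1.4 × 89 = 124.6 m and 2√(Dt) = 2√(0.014 × 89) = 2.232 m.
Argument (x−vt)/(2√(Dt)) = (130 − 124.6)/2.232 = 2.419; ½·erfc(2.419) = 0.0003120.
C = 230 × 0.0003120 = 0.0718 mg/L.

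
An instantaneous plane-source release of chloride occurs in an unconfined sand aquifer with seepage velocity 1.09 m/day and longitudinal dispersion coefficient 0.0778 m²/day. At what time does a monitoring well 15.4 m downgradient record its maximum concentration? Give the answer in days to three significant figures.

For the 1D instantaneous-source solution, setting ∂C/∂t = 0 at fixed x gives v²t² + 2Dt − x² = 0, so t = (√(D² + v²x²) − D)/v².
√(D² + v²x²) = √(0.0778² + 1.09² × 15.4²) = 16.79; v² = 1.1881.
t = (16.79 − 0.0778)/1.1881 = 14.1 days (vs. the pure-advection estimate x/v = 14.1 d).

14.1 days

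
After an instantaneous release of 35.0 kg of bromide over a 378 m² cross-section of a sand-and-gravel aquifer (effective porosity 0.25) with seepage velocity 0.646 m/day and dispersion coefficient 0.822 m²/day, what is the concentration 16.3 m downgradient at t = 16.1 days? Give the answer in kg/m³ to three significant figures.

For an instantaneous plane source, C(x,t) = M/(n_e·A·√(4πDt)) · exp(−(x−vt)²/(4Dt)), with n_e·A the pore (flow) area.
Plume center vt = 0.646 × 16.1 = 10.4006 m, so the well at 16.3 m is 5.8994 m downgradient of the peak.
√(4πDt) = 12.90 m, giving peak height M/(n_e·A·√(4πDt)) = 35.0/(0.25 × 378 × 12.90) = 0.02871 kg/m³.
(x−vt)²/(4Dt) = (5.8994)²/(4 × 0.822 × 16.1) = 0.6574; exp(−0.6574) = 0.5182.
C = 0.02871 × 0.5182 = 0.0149 kg/m³.

0.0149 kg/m³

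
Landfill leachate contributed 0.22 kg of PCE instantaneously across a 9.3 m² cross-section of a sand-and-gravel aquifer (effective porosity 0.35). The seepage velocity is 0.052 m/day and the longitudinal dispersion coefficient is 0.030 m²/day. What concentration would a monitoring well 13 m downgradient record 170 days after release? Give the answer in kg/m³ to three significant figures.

0.00361 kg/m³

For an instantaneous plane source, C(x,t) = M/(n_e·A·√(4πDt)) · exp(−(x−vt)²/(4Dt)), with n_e·A the pore (flow) area.
Plume center vt = 0.052 × 170 = 8.84 m, so the well at 13 m is 4.16 m downgradient of the peak.
√(4πDt) = 8.006 m, giving peak height M/(n_e·A·√(4πDt)) = 0.22/(0.35 × 9.3 × 8.006) = 0.008442 kg/m³.
(x−vt)²/(4Dt) = (4.16)²/(4 × 0.030 × 170) = 0.8483; exp(−0.8483) = 0.4281.
C = 0.008442 × 0.4281 = 0.00361 kg/m³.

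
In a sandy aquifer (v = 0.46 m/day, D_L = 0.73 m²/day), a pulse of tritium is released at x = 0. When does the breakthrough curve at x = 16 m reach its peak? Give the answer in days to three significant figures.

31.5 days

For the 1D instantaneous-source solution, setting ∂C/∂t = 0 at fixed x gives v²t² + 2Dt − x² = 0, so t = (√(D² + v²x²) − D)/v².
√(D² + v²x²) = √(0.73² + 0.46² × 16²) = 7.396; v² = 0.2116.
t = (7.396 − 0.73)/0.2116 = 31.5 days (vs. the pure-advection estimate x/v = 34.8 d).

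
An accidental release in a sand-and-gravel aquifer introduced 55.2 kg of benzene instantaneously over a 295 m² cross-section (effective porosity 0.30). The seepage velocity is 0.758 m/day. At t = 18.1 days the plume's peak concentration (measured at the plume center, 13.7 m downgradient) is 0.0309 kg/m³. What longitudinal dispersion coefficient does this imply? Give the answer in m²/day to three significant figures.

1.79 m²/day

At the plume center C_max = M/(n_e·A·√(4πDt)), so D = M²/(4πt·(n_e·A·C_max)²).
n_e·A·C_max = 0.30 × 295 × 0.0309 = 2.735 kg/m.
D = 55.2²/(4π × 18.1 × 2.735²) = 1.79 m²/day.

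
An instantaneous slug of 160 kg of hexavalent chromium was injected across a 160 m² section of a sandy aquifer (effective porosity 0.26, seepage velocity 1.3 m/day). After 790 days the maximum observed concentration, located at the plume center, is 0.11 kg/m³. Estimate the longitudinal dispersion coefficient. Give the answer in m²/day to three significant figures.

0.123 m²/day

At the plume center C_max = M/(n_e·A·√(4πDt)), so D = M²/(4πt·(n_e·A·C_max)²).
n_e·A·C_max = 0.26 × 160 × 0.11 = 4.576 kg/m.
D = 160²/(4π × 790 × 4.576²) = 0.123 m²/day.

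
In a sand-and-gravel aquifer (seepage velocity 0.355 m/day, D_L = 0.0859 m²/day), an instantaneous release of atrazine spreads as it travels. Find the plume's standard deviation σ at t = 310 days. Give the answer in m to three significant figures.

7.30 m

Dispersive spreading gives a Gaussian with σ² = 2Dt; advection only shifts the center.
σ = √(2 × 0.0859 × 310) = 7.30 m.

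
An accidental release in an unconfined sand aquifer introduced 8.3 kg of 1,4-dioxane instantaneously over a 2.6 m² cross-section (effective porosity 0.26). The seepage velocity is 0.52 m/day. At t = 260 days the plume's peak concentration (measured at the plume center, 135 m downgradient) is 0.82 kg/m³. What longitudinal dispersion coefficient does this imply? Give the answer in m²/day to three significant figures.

At the plume center C_max = M/(n_e·A·√(4πDt)), so D = M²/(4πt·(n_e·A·C_max)²).
n_e·A·C_max = 0.26 × 2.6 × 0.82 = 0.5543 kg/m.
D = 8.3²/(4π × 260 × 0.5543²) = 0.0686 m²/day.

0.0686 m²/day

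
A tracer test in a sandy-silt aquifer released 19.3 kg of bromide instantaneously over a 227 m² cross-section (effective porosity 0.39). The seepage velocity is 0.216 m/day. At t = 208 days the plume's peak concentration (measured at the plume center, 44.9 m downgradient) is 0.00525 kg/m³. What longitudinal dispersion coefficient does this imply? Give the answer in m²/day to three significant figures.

0.660 m²/day

At the plume center C_max = M/(n_e·A·√(4πDt)), so D = M²/(4πt·(n_e·A·C_max)²).
n_e·A·C_max = 0.39 × 227 × 0.00525 = 0.4648 kg/m.
D = 19.3²/(4π × 208 × 0.4648²) = 0.660 m²/day.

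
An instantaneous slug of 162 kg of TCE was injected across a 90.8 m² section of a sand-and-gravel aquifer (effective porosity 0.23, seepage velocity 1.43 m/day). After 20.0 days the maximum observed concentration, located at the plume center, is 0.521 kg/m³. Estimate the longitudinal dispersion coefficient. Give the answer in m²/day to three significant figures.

At the plume center C_max = M/(n_e·A·√(4πDt)), so D = M²/(4πt·(n_e·A·C_max)²).
n_e·A·C_max = 0.23 × 90.8 × 0.521 = 10.88 kg/m.
D = 162²/(4π × 20.0 × 10.88²) = 0.882 m²/day.

0.882 m²/day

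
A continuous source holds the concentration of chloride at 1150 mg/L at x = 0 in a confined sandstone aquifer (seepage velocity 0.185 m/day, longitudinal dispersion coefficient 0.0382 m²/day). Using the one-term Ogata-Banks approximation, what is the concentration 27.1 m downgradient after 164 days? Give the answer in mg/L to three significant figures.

943 mg/L

For a continuous step input, C/C₀ ≈ ½·erfc((x−vt)/(2√(Dt))).
vt = 0.185 × 164 = 30.34 m and 2√(Dt) = 2√(0.0382 × 164) = 5.006 m.
Argument (x−vt)/(2√(Dt)) = (27.1 − 30.34)/5.006 = -0.6472; ½·erfc(-0.6472) = 0.8200.
C = 1150 × 0.8200 = 943 mg/L.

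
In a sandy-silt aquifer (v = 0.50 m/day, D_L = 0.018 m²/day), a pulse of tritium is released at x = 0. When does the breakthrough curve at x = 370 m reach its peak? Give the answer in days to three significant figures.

740 days

For the 1D instantaneous-source solution, setting ∂C/∂t = 0 at fixed x gives v²t² + 2Dt − x² = 0, so t = (√(D² + v²x²) − D)/v².
√(D² + v²x²) = √(0.018² + 0.50² × 370²) = 185.0; v² = 0.25.
t = (185.0 − 0.018)/0.25 = 740 days (vs. the pure-advection estimate x/v = 740 d).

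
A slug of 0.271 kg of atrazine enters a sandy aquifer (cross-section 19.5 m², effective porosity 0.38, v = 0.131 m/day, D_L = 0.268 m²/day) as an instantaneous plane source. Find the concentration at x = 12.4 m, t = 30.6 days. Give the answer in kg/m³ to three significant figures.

0.000421 kg/m³

For an instantaneous plane source, C(x,t) = M/(n_e·A·√(4πDt)) · exp(−(x−vt)²/(4Dt)), with n_e·A the pore (flow) area.
Plume center vt = 0.131 × 30.6 = 4.0086 m, so the well at 12.4 m is 8.3914 m downgradient of the peak.
√(4πDt) = 10.15 m, giving peak height M/(n_e·A·√(4πDt)) = 0.271/(0.38 × 19.5 × 10.15) = 0.003603 kg/m³.
(x−vt)²/(4Dt) = (8.3914)²/(4 × 0.268 × 30.6) = 2.147; exp(−2.147) = 0.1168.
C = 0.003603 × 0.1168 = 0.000421 kg/m³.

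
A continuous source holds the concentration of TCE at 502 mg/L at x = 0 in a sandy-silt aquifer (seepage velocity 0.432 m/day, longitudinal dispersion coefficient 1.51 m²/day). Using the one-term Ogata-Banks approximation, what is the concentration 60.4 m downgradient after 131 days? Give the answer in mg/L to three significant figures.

For a continuous step input, C/C₀ ≈ ½·erfc((x−vt)/(2√(Dt))).
vt = 0.432 × 131 = 56.592 m and 2√(Dt) = 2√(1.51 × 131) = 28.13 m.
Argument (x−vt)/(2√(Dt)) = (60.4 − 56.592)/28.13 = 0.1354; ½·erfc(0.1354) = 0.4241.
C = 502 × 0.4241 = 213 mg/L.

213 mg/L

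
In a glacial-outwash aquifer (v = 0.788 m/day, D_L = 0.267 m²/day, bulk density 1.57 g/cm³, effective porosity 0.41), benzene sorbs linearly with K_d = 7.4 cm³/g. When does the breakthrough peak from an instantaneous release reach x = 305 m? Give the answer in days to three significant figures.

Retardation factor R = 1 + ρ_b·K_d/n = 1 + 1.57 × 7.4/0.41 = 29.34.
Sorption retards both mechanisms: v_R = v/R = 0.02686 m/day, D_R = D/R = 0.009100 m²/day.
Peak time from v_R²t² + 2D_R t − x² = 0: t = (√(D_R² + v_R²x²) − D_R)/v_R².
√(D_R² + v_R²x²) = √(0.009100² + 0.02686² × 305²) = 8.192; v_R² = 0.0007215.
t = (8.192 − 0.009100)/0.0007215 = 11300 days.

11300 days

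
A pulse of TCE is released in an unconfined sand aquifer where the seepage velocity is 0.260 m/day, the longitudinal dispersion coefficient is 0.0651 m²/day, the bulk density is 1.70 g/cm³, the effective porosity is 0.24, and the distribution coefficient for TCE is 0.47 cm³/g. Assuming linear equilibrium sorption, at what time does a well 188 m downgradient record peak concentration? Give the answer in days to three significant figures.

Retardation factor R = 1 + ρ_b·K_d/n = 1 + 1.70 × 0.47/0.24 = 4.329.
Sorption retards both mechanisms: v_R = v/R = 0.06006 m/day, D_R = D/R = 0.01504 m²/day.
Peak time from v_R²t² + 2D_R t − x² = 0: t = (√(D_R² + v_R²x²) − D_R)/v_R².
√(D_R² + v_R²x²) = √(0.01504² + 0.06006² × 188²) = 11.29; v_R² = 0.003607.
t = (11.29 − 0.01504)/0.003607 = 3130 days.

3130 days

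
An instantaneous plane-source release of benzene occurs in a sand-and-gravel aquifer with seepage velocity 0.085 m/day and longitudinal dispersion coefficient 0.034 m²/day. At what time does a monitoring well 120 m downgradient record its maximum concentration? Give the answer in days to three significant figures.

For the 1D instantaneous-source solution, setting ∂C/∂t = 0 at fixed x gives v²t² + 2Dt − x² = 0, so t = (√(D² + v²x²) − D)/v².
√(D² + v²x²) = √(0.034² + 0.085² × 120²) = 10.20; v² = 0.007225.
t = (10.20 − 0.034)/0.007225 = 1410 days (vs. the pure-advection estimate x/v = 1410 d).

1410 days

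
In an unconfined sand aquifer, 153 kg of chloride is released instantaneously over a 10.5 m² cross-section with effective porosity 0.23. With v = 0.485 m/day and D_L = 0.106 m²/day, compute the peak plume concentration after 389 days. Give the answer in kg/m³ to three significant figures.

2.78 kg/m³

The peak of an instantaneous 1D plume sits at x = vt; there the Gaussian factor is 1 and C_max = M/(n_e·A·√(4πDt)), where n_e·A is the pore area the mass is dissolved in.
√(4πDt) = √(4π × 0.106 × 389) = 22.76 m, so C_max = 153/(0.23 × 10.5 × 22.76) = 2.78 kg/m³.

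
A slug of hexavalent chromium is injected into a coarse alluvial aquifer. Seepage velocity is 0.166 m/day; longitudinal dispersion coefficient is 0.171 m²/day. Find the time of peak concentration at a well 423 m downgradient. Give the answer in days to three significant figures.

For the 1D instantaneous-source solution, setting ∂C/∂t = 0 at fixed x gives v²t² + 2Dt − x² = 0, so t = (√(D² + v²x²) − D)/v².
√(D² + v²x²) = √(0.171² + 0.166² × 423²) = 70.22; v² = 0.027556.
t = (70.22 − 0.171)/0.027556 = 2540 days (vs. the pure-advection estimate x/v = 2550 d).

2540 days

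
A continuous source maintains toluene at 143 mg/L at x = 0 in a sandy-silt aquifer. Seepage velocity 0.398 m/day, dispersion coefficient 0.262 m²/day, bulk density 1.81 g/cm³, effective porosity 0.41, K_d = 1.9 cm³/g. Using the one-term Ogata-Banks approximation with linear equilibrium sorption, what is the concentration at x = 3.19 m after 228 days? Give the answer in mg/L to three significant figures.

138 mg/L

Retardation factor R = 1 + ρ_b·K_d/n = 1 + 1.81 × 1.9/0.41 = 9.388.
Sorption retards both mechanisms: v_R = v/R = 0.04239 m/day, D_R = D/R = 0.02791 m²/day.
v_R·t = 0.04239 × 228 = 9.66492 m; 2√(D_R t) = 5.045 m; argument = (3.19 − 9.66492)/5.045 = -1.283.
C = C₀ × ½·erfc(-1.283) = 143 × 0.9652 = 138 mg/L.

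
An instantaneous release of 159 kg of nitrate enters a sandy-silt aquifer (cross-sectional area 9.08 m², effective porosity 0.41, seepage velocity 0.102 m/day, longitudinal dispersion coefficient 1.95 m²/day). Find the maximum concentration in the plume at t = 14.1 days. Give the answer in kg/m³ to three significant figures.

2.30 kg/m³

The peak of an instantaneous 1D plume sits at x = vt; there the Gaussian factor is 1 and C_max = M/(n_e·A·√(4πDt)), where n_e·A is the pore area the mass is dissolved in.
√(4πDt) = √(4π × 1.95 × 14.1) = 18.59 m, so C_max = 159/(0.41 × 9.08 × 18.59) = 2.30 kg/m³.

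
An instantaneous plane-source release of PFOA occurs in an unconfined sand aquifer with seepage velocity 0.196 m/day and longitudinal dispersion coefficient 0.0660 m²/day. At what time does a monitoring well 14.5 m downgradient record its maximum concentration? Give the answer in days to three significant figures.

For the 1D instantaneous-source solution, setting ∂C/∂t = 0 at fixed x gives v²t² + 2Dt − x² = 0, so t = (√(D² + v²x²) − D)/v².
√(D² + v²x²) = √(0.0660² + 0.196² × 14.5²) = 2.843; v² = 0.038416.
t = (2.843 − 0.0660)/0.038416 = 72.3 days (vs. the pure-advection estimate x/v = 74.0 d).

72.3 days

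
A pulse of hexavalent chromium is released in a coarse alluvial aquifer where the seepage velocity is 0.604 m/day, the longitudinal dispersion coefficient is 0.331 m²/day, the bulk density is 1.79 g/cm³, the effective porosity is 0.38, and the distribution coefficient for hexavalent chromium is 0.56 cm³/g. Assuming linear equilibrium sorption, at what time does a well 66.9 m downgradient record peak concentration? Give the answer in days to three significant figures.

Retardation factor R = 1 + ρ_b·K_d/n = 1 + 1.79 × 0.56/0.38 = 3.638.
Sorption retards both mechanisms: v_R = v/R = 0.1660 m/day, D_R = D/R = 0.09098 m²/day.
Peak time from v_R²t² + 2D_R t − x² = 0: t = (√(D_R² + v_R²x²) − D_R)/v_R².
√(D_R² + v_R²x²) = √(0.09098² + 0.1660² × 66.9²) = 11.11; v_R² = 0.02756.
t = (11.11 − 0.09098)/0.02756 = 400 days.

400 days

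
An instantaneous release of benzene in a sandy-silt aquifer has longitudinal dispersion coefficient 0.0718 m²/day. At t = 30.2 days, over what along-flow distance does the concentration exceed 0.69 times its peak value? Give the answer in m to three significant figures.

3.59 m

The plume is Gaussian with σ = √(2Dt) = √(2 × 0.0718 × 30.2) = 2.082 m.
C/C_peak = exp(−Δx²/(2σ²)) = 0.69 ⇒ Δx = σ·√(−2 ln 0.69) = 2.082 × 0.8615 = 1.794 m.
Width = 2Δx = 3.59 m.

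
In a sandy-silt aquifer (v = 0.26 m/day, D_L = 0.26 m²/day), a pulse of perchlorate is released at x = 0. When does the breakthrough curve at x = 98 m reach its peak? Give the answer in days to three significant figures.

373 days

For the 1D instantaneous-source solution, setting ∂C/∂t = 0 at fixed x gives v²t² + 2Dt − x² = 0, so t = (√(D² + v²x²) − D)/v².
√(D² + v²x²) = √(0.26² + 0.26² × 98²) = 25.48; v² = 0.0676.
t = (25.48 − 0.26)/0.0676 = 373 days (vs. the pure-advection estimate x/v = 377 d).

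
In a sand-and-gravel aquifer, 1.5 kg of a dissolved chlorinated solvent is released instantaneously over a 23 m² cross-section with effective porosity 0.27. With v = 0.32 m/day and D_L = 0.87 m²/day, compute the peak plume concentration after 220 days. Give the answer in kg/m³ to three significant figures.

The peak of an instantaneous 1D plume sits at x = vt; there the Gaussian factor is 1 and C_max = M/(n_e·A·√(4πDt)), where n_e·A is the pore area the mass is dissolved in.
√(4πDt) = √(4π × 0.87 × 220) = 49.04 m, so C_max = 1.5/(0.27 × 23 × 49.04) = 0.00493 kg/m³.

0.00493 kg/m³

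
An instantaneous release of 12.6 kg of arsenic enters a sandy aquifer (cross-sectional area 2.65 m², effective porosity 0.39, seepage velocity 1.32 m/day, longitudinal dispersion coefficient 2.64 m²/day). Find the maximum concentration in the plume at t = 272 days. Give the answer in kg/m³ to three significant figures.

The peak of an instantaneous 1D plume sits at x = vt; there the Gaussian factor is 1 and C_max = M/(n_e·A·√(4πDt)), where n_e·A is the pore area the mass is dissolved in.
√(4πDt) = √(4π × 2.64 × 272) = 94.99 m, so C_max = 12.6/(0.39 × 2.65 × 94.99) = 0.128 kg/m³.

0.128 kg/m³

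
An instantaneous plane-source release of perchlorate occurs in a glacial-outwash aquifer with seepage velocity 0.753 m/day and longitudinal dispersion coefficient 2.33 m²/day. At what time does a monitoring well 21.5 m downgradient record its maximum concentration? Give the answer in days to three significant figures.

For the 1D instantaneous-source solution, setting ∂C/∂t = 0 at fixed x gives v²t² + 2Dt − x² = 0, so t = (√(D² + v²x²) − D)/v².
√(D² + v²x²) = √(2.33² + 0.753² × 21.5²) = 16.36; v² = 0.567009.
t = (16.36 − 2.33)/0.567009 = 24.7 days (vs. the pure-advection estimate x/v = 28.6 d).

24.7 days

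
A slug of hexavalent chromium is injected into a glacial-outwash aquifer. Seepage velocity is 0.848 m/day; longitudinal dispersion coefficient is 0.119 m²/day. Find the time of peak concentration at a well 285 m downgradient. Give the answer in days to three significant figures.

For the 1D instantaneous-source solution, setting ∂C/∂t = 0 at fixed x gives v²t² + 2Dt − x² = 0, so t = (√(D² + v²x²) − D)/v².
√(D² + v²x²) = √(0.119² + 0.848² × 285²) = 241.7; v² = 0.719104.
t = (241.7 − 0.119)/0.719104 = 336 days (vs. the pure-advection estimate x/v = 336 d).

336 days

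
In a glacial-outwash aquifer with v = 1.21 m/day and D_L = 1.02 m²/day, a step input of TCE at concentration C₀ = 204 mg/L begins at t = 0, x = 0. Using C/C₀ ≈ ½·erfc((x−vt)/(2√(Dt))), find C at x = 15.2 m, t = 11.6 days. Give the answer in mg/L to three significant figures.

For a continuous step input, C/C₀ ≈ ½·erfc((x−vt)/(2√(Dt))).
vt = 1.21 × 11.6 = 14.036 m and 2√(Dt) = 2√(1.02 × 11.6) = 6.880 m.
Argument (x−vt)/(2√(Dt)) = (15.2 − 14.036)/6.880 = 0.1692; ½·erfc(0.1692) = 0.4054.
C = 204 × 0.4054 = 82.7 mg/L.

82.7 mg/L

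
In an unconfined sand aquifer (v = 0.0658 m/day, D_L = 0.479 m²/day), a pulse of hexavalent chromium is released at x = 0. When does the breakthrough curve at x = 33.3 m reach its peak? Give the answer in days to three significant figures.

407 days

For the 1D instantaneous-source solution, setting ∂C/∂t = 0 at fixed x gives v²t² + 2Dt − x² = 0, so t = (√(D² + v²x²) − D)/v².
√(D² + v²x²) = √(0.479² + 0.0658² × 33.3²) = 2.243; v² = 0.00432964.
t = (2.243 − 0.479)/0.00432964 = 407 days (vs. the pure-advection estimate x/v = 506 d).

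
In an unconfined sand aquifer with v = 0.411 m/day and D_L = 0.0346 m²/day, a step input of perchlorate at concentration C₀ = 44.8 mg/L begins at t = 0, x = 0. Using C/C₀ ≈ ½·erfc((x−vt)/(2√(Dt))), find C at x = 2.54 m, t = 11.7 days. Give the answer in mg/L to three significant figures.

44.5 mg/L

For a continuous step input, C/C₀ ≈ ½·erfc((x−vt)/(2√(Dt))).
vt = 0.411 × 11.7 = 4.8087 m and 2√(Dt) = 2√(0.0346 × 11.7) = 1.273 m.
Argument (x−vt)/(2√(Dt)) = (2.54 − 4.8087)/1.273 = -1.782; ½·erfc(-1.782) = 0.9941.
C = 44.8 × 0.9941 = 44.5 mg/L.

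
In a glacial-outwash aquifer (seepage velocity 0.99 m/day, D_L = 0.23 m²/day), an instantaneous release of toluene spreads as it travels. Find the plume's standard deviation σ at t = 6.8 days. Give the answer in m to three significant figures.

Dispersive spreading gives a Gaussian with σ² = 2Dt; advection only shifts the center.
σ = √(2 × 0.23 × 6.8) = 1.77 m.

1.77 m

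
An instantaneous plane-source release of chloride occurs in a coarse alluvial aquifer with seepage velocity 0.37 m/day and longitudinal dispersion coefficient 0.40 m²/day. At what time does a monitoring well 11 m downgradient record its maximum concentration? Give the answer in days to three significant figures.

For the 1D instantaneous-source solution, setting ∂C/∂t = 0 at fixed x gives v²t² + 2Dt − x² = 0, so t = (√(D² + v²x²) − D)/v².
√(D² + v²x²) = √(0.40² + 0.37² × 11²) = 4.090; v² = 0.1369.
t = (4.090 − 0.40)/0.1369 = 27.0 days (vs. the pure-advection estimate x/v = 29.7 d).

27.0 days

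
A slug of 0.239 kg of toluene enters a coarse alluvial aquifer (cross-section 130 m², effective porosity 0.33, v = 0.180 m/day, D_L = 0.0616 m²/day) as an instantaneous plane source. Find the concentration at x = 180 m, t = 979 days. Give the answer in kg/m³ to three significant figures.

0.000191 kg/m³

For an instantaneous plane source, C(x,t) = M/(n_e·A·√(4πDt)) · exp(−(x−vt)²/(4Dt)), with n_e·A the pore (flow) area.
Plume center vt = 0.180 × 979 = 176.22 m, so the well at 180 m is 3.78 m downgradient of the peak.
√(4πDt) = 27.53 m, giving peak height M/(n_e·A·√(4πDt)) = 0.239/(0.33 × 130 × 27.53) = 0.0002024 kg/m³.
(x−vt)²/(4Dt) = (3.78)²/(4 × 0.0616 × 979) = 0.05923; exp(−0.05923) = 0.9425.
C = 0.0002024 × 0.9425 = 0.000191 kg/m³.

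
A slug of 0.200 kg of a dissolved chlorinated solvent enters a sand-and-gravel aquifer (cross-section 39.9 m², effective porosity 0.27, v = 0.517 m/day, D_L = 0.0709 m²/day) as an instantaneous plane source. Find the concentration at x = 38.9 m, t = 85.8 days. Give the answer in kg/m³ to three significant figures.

For an instantaneous plane source, C(x,t) = M/(n_e·A·√(4πDt)) · exp(−(x−vt)²/(4Dt)), with n_e·A the pore (flow) area.
Plume center vt = 0.517 × 85.8 = 44.3586 m, so the well at 38.9 m is 5.4586 m upgradient of the peak.
√(4πDt) = 8.743 m, giving peak height M/(n_e·A·√(4πDt)) = 0.200/(0.27 × 39.9 × 8.743) = 0.002123 kg/m³.
(x−vt)²/(4Dt) = (-5.4586)²/(4 × 0.0709 × 85.8) = 1.225; exp(−1.225) = 0.2938.
C = 0.002123 × 0.2938 = 0.000624 kg/m³.

0.000624 kg/m³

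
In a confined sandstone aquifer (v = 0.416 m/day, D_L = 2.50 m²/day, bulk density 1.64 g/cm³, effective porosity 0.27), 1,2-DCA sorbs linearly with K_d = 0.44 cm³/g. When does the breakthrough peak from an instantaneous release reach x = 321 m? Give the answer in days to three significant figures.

Retardation factor R = 1 + ρ_b·K_d/n = 1 + 1.64 × 0.44/0.27 = 3.673.
Sorption retards both mechanisms: v_R = v/R = 0.1133 m/day, D_R = D/R = 0.6806 m²/day.
Peak time from v_R²t² + 2D_R t − x² = 0: t = (√(D_R² + v_R²x²) − D_R)/v_R².
√(D_R² + v_R²x²) = √(0.6806² + 0.1133² × 321²) = 36.38; v_R² = 0.01284.
t = (36.38 − 0.6806)/0.01284 = 2780 days.

2780 days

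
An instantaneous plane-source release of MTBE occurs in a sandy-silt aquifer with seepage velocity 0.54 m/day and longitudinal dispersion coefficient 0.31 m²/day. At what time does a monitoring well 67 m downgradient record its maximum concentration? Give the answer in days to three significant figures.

For the 1D instantaneous-source solution, setting ∂C/∂t = 0 at fixed x gives v²t² + 2Dt − x² = 0, so t = (√(D² + v²x²) − D)/v².
√(D² + v²x²) = √(0.31² + 0.54² × 67²) = 36.18; v² = 0.2916.
t = (36.18 − 0.31)/0.2916 = 123 days (vs. the pure-advection estimate x/v = 124 d).

123 days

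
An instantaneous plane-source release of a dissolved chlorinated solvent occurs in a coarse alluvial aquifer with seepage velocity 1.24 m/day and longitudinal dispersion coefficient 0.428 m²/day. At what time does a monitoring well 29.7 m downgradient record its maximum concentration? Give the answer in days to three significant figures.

23.7 days

For the 1D instantaneous-source solution, setting ∂C/∂t = 0 at fixed x gives v²t² + 2Dt − x² = 0, so t = (√(D² + v²x²) − D)/v².
√(D² + v²x²) = √(0.428² + 1.24² × 29.7²) = 36.83; v² = 1.5376.
t = (36.83 − 0.428)/1.5376 = 23.7 days (vs. the pure-advection estimate x/v = 24.0 d).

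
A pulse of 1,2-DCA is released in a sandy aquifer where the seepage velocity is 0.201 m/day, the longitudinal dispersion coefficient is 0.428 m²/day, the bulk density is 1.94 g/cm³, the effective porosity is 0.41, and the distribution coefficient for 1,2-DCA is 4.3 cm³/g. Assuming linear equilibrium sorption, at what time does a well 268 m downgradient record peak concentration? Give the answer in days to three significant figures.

28200 days

Retardation factor R = 1 + ρ_b·K_d/n = 1 + 1.94 × 4.3/0.41 = 21.35.
Sorption retards both mechanisms: v_R = v/R = 0.009415 m/day, D_R = D/R = 0.02005 m²/day.
Peak time from v_R²t² + 2D_R t − x² = 0: t = (√(D_R² + v_R²x²) − D_R)/v_R².
√(D_R² + v_R²x²) = √(0.02005² + 0.009415² × 268²) = 2.523; v_R² = 8.864e-05.
t = (2.523 − 0.02005)/8.864e-05 = 28200 days.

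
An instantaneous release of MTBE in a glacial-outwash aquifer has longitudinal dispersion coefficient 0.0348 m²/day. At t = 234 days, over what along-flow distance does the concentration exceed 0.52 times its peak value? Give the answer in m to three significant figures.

9.23 m

The plume is Gaussian with σ = √(2Dt) = √(2 × 0.0348 × 234) = 4.036 m.
C/C_peak = exp(−Δx²/(2σ²)) = 0.52 ⇒ Δx = σ·√(−2 ln 0.52) = 4.036 × 1.144 = 4.617 m.
Width = 2Δx = 9.23 m.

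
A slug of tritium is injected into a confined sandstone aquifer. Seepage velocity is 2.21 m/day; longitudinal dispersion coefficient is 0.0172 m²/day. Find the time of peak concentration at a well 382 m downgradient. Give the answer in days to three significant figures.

For the 1D instantaneous-source solution, setting ∂C/∂t = 0 at fixed x gives v²t² + 2Dt − x² = 0, so t = (√(D² + v²x²) − D)/v².
√(D² + v²x²) = √(0.0172² + 2.21² × 382²) = 844.2; v² = 4.8841.
t = (844.2 − 0.0172)/4.8841 = 173 days (vs. the pure-advection estimate x/v = 173 d).

173 days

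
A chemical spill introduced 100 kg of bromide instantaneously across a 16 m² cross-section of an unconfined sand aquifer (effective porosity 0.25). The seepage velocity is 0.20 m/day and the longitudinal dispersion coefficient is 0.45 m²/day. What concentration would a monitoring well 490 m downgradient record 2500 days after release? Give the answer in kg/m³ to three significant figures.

For an instantaneous plane source, C(x,t) = M/(n_e·A·√(4πDt)) · exp(−(x−vt)²/(4Dt)), with n_e·A the pore (flow) area.
Plume center vt = 0.20 × 2500 = 500 m, so the well at 490 m is 10 m upgradient of the peak.
√(4πDt) = 118.9 m, giving peak height M/(n_e·A·√(4πDt)) = 100/(0.25 × 16 × 118.9) = 0.2103 kg/m³.
(x−vt)²/(4Dt) = (-10)²/(4 × 0.45 × 2500) = 0.02222; exp(−0.02222) = 0.9780.
C = 0.2103 × 0.9780 = 0.206 kg/m³.

0.206 kg/m³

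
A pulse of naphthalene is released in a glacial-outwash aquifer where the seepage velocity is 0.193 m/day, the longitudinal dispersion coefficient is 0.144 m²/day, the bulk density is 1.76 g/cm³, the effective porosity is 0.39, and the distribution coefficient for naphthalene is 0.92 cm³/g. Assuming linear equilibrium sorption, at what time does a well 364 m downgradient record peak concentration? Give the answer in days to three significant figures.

Retardation factor R = 1 + ρ_b·K_d/n = 1 + 1.76 × 0.92/0.39 = 5.152.
Sorption retards both mechanisms: v_R = v/R = 0.03746 m/day, D_R = D/R = 0.02795 m²/day.
Peak time from v_R²t² + 2D_R t − x² = 0: t = (√(D_R² + v_R²x²) − D_R)/v_R².
√(D_R² + v_R²x²) = √(0.02795² + 0.03746² × 364²) = 13.64; v_R² = 0.001403.
t = (13.64 − 0.02795)/0.001403 = 9700 days.

9700 days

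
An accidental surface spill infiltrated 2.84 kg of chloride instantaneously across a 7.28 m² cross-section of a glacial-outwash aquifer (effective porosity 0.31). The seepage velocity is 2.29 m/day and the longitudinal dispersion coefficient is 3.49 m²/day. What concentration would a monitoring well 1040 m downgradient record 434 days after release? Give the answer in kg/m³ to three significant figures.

0.00642 kg/m³

For an instantaneous plane source, C(x,t) = M/(n_e·A·√(4πDt)) · exp(−(x−vt)²/(4Dt)), with n_e·A the pore (flow) area.
Plume center vt = 2.29 × 434 = 993.86 m, so the well at 1040 m is 46.14 m downgradient of the peak.
√(4πDt) = 138.0 m, giving peak height M/(n_e·A·√(4πDt)) = 2.84/(0.31 × 7.28 × 138.0) = 0.009119 kg/m³.
(x−vt)²/(4Dt) = (46.14)²/(4 × 3.49 × 434) = 0.3514; exp(−0.3514) = 0.7037.
C = 0.009119 × 0.7037 = 0.00642 kg/m³.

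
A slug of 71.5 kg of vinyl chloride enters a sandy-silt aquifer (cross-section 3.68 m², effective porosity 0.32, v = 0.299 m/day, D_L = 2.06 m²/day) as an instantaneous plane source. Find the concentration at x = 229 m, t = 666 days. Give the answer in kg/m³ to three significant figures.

For an instantaneous plane source, C(x,t) = M/(n_e·A·√(4πDt)) · exp(−(x−vt)²/(4Dt)), with n_e·A the pore (flow) area.
Plume center vt = 0.299 × 666 = 199.134 m, so the well at 229 m is 29.866 m downgradient of the peak.
√(4πDt) = 131.3 m, giving peak height M/(n_e·A·√(4πDt)) = 71.5/(0.32 × 3.68 × 131.3) = 0.4624 kg/m³.
(x−vt)²/(4Dt) = (29.866)²/(4 × 2.06 × 666) = 0.1625; exp(−0.1625) = 0.8500.
C = 0.4624 × 0.8500 = 0.393 kg/m³.

0.393 kg/m³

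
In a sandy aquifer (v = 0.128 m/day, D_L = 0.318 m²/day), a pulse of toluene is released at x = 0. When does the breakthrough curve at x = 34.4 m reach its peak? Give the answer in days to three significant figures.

For the 1D instantaneous-source solution, setting ∂C/∂t = 0 at fixed x gives v²t² + 2Dt − x² = 0, so t = (√(D² + v²x²) − D)/v².
√(D² + v²x²) = √(0.318² + 0.128² × 34.4²) = 4.415; v² = 0.016384.
t = (4.415 − 0.318)/0.016384 = 250 days (vs. the pure-advection estimate x/v = 269 d).

250 days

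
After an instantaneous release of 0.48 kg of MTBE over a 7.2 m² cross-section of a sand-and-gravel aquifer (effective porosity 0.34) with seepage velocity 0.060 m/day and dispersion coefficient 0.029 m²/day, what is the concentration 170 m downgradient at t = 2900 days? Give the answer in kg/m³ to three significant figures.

For an instantaneous plane source, C(x,t) = M/(n_e·A·√(4πDt)) · exp(−(x−vt)²/(4Dt)), with n_e·A the pore (flow) area.
Plume center vt = 0.060 × 2900 = 174 m, so the well at 170 m is 4 m upgradient of the peak.
√(4πDt) = 32.51 m, giving peak height M/(n_e·A·√(4πDt)) = 0.48/(0.34 × 7.2 × 32.51) = 0.006031 kg/m³.
(x−vt)²/(4Dt) = (-4)²/(4 × 0.029 × 2900) = 0.04756; exp(−0.04756) = 0.9536.
C = 0.006031 × 0.9536 = 0.00575 kg/m³.

0.00575 kg/m³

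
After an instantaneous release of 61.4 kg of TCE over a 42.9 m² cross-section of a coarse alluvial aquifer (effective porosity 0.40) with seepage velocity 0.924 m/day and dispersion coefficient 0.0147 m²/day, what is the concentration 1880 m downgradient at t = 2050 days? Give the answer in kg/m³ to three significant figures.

For an instantaneous plane source, C(x,t) = M/(n_e·A·√(4πDt)) · exp(−(x−vt)²/(4Dt)), with n_e·A the pore (flow) area.
Plume center vt = 0.924 × 2050 = 1894.2 m, so the well at 1880 m is 14.2 m upgradient of the peak.
√(4πDt) = 19.46 m, giving peak height M/(n_e·A·√(4πDt)) = 61.4/(0.40 × 42.9 × 19.46) = 0.1839 kg/m³.
(x−vt)²/(4Dt) = (-14.2)²/(4 × 0.0147 × 2050) = 1.673; exp(−1.673) = 0.1877.
C = 0.1839 × 0.1877 = 0.0345 kg/m³.

0.0345 kg/m³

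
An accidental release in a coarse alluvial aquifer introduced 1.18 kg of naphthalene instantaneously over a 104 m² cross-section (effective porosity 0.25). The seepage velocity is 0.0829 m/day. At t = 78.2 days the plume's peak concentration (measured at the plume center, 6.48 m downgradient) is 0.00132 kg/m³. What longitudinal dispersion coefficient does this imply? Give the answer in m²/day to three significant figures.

1.20 m²/day

At the plume center C_max = M/(n_e·A·√(4πDt)), so D = M²/(4πt·(n_e·A·C_max)²).
n_e·A·C_max = 0.25 × 104 × 0.00132 = 0.03432 kg/m.
D = 1.18²/(4π × 78.2 × 0.03432²) = 1.20 m²/day.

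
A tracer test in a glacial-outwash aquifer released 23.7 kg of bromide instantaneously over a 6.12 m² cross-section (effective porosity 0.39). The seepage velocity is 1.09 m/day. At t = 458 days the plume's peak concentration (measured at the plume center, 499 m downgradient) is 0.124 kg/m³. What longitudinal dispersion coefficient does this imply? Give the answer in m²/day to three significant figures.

At the plume center C_max = M/(n_e·A·√(4πDt)), so D = M²/(4πt·(n_e·A·C_max)²).
n_e·A·C_max = 0.39 × 6.12 × 0.124 = 0.2960 kg/m.
D = 23.7²/(4π × 458 × 0.2960²) = 1.11 m²/day.

1.11 m²/day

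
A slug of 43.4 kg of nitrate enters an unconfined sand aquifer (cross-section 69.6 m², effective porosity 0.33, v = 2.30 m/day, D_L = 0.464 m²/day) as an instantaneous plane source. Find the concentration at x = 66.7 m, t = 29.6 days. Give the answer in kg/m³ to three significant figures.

For an instantaneous plane source, C(x,t) = M/(n_e·A·√(4πDt)) · exp(−(x−vt)²/(4Dt)), with n_e·A the pore (flow) area.
Plume center vt = 2.30 × 29.6 = 68.08 m, so the well at 66.7 m is 1.38 m upgradient of the peak.
√(4πDt) = 13.14 m, giving peak height M/(n_e·A·√(4πDt)) = 43.4/(0.33 × 69.6 × 13.14) = 0.1438 kg/m³.
(x−vt)²/(4Dt) = (-1.38)²/(4 × 0.464 × 29.6) = 0.03466; exp(−0.03466) = 0.9659.
C = 0.1438 × 0.9659 = 0.139 kg/m³.

0.139 kg/m³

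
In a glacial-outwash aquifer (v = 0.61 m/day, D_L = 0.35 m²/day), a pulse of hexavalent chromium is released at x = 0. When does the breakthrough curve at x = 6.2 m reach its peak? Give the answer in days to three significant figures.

For the 1D instantaneous-source solution, setting ∂C/∂t = 0 at fixed x gives v²t² + 2Dt − x² = 0, so t = (√(D² + v²x²) − D)/v².
√(D² + v²x²) = √(0.35² + 0.61² × 6.2²) = 3.798; v² = 0.3721.
t = (3.798 − 0.35)/0.3721 = 9.27 days (vs. the pure-advection estimate x/v = 10.2 d).

9.27 days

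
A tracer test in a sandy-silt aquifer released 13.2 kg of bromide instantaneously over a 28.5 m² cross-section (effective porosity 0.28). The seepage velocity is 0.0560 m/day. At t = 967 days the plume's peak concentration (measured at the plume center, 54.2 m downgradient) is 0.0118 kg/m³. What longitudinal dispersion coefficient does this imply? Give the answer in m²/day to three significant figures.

1.62 m²/day

At the plume center C_max = M/(n_e·A·√(4πDt)), so D = M²/(4πt·(n_e·A·C_max)²).
n_e·A·C_max = 0.28 × 28.5 × 0.0118 = 0.09416 kg/m.
D = 13.2²/(4π × 967 × 0.09416²) = 1.62 m²/day.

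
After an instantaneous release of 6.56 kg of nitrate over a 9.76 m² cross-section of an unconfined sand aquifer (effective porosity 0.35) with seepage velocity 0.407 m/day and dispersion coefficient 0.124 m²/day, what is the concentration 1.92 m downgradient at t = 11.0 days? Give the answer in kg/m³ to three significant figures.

0.140 kg/m³

For an instantaneous plane source, C(x,t) = M/(n_e·A·√(4πDt)) · exp(−(x−vt)²/(4Dt)), with n_e·A the pore (flow) area.
Plume center vt = 0.407 × 11.0 = 4.477 m, so the well at 1.92 m is 2.557 m upgradient of the peak.
√(4πDt) = 4.140 m, giving peak height M/(n_e·A·√(4πDt)) = 6.56/(0.35 × 9.76 × 4.140) = 0.4639 kg/m³.
(x−vt)²/(4Dt) = (-2.557)²/(4 × 0.124 × 11.0) = 1.198; exp(−1.198) = 0.3018.
C = 0.4639 × 0.3018 = 0.140 kg/m³.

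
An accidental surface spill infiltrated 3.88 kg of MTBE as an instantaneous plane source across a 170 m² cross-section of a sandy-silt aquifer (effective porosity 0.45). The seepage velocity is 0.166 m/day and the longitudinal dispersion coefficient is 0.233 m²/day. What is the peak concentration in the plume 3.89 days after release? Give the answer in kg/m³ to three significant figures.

0.0150 kg/m³

The peak of an instantaneous 1D plume sits at x = vt; there the Gaussian factor is 1 and C_max = M/(n_e·A·√(4πDt)), where n_e·A is the pore area the mass is dissolved in.
√(4πDt) = √(4π × 0.233 × 3.89) = 3.375 m, so C_max = 3.88/(0.45 × 170 × 3.375) = 0.0150 kg/m³.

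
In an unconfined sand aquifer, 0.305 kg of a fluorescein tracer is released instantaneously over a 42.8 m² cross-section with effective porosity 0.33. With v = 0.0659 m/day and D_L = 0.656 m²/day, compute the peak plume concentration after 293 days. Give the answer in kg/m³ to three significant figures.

0.000439 kg/m³

The peak of an instantaneous 1D plume sits at x = vt; there the Gaussian factor is 1 and C_max = M/(n_e·A·√(4πDt)), where n_e·A is the pore area the mass is dissolved in.
√(4πDt) = √(4π × 0.656 × 293) = 49.15 m, so C_max = 0.305/(0.33 × 42.8 × 49.15) = 0.000439 kg/m³.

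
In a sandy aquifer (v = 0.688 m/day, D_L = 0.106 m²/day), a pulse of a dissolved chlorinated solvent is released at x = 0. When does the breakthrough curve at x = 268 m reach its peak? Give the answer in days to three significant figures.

For the 1D instantaneous-source solution, setting ∂C/∂t = 0 at fixed x gives v²t² + 2Dt − x² = 0, so t = (√(D² + v²x²) − D)/v².
√(D² + v²x²) = √(0.106² + 0.688² × 268²) = 184.4; v² = 0.473344.
t = (184.4 − 0.106)/0.473344 = 389 days (vs. the pure-advection estimate x/v = 390 d).

389 days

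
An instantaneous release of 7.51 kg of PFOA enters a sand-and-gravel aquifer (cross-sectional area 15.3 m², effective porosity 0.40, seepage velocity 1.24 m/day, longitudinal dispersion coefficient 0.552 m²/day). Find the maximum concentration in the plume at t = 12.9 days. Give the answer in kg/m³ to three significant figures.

0.130 kg/m³

The peak of an instantaneous 1D plume sits at x = vt; there the Gaussian factor is 1 and C_max = M/(n_e·A·√(4πDt)), where n_e·A is the pore area the mass is dissolved in.
√(4πDt) = √(4π × 0.552 × 12.9) = 9.460 m, so C_max = 7.51/(0.40 × 15.3 × 9.460) = 0.130 kg/m³.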